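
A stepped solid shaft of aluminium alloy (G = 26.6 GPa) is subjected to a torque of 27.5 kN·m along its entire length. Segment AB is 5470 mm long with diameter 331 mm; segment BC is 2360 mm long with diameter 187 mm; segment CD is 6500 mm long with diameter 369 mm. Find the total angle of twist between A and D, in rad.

0.0288 rad

J_AB = π(0.331)⁴/32 = 1.18×10^-3 m⁴; J_BC = π(0.187)⁴/32 = 1.20×10^-4 m⁴; J_CD = π(0.369)⁴/32 = 1.82×10^-3 m⁴.
θ = (T/G)·Σ L_i/J_i = (27500/26.6×10⁹)·(5.47/1.18×10^-3 + 2.36/1.20×10^-4 + 6.50/1.82×10^-3) = 0.02881 rad.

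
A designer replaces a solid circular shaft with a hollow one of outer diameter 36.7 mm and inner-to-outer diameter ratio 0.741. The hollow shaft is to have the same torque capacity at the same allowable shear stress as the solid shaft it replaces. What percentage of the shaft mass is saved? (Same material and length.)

42.7 %

Equal τ_max and T ⇒ the solid shaft needs d_s³ = d_o³(1−k⁴), so d_s = 36.7·(1−0.741⁴)^(1/3) = 32.56 mm.
Area ratio A_h/A_s = d_o²(1−k²)/d_s² = (1−k²)/(1−k⁴)^(2/3) = 0.5728.
Mass saving = 1 − 0.5728 = 42.7 %.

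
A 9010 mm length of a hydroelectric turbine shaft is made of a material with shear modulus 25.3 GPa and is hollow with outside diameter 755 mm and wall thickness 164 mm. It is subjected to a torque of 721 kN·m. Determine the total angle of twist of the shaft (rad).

0.00897 rad

J = π(d_o⁴ − d_i⁴)/32 = π(0.755⁴ − 0.427⁴)/32 = 0.02864 m⁴.
θ = T·L/(G·J) = 721000 × 9.01 / (25.3×10⁹ × 0.02864) = 8.967×10^-3 rad.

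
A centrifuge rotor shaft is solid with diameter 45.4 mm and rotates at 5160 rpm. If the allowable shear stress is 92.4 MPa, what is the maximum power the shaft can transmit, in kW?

J = πd⁴/32 = π(0.0454)⁴/32 = 4.171×10^-7 m⁴.
T_max = τ_allow·J/r = 9.24×10^7 × 4.171×10^-7 / 0.0227 = 1698 N·m.
ω = 2π·5160/60 = 540.4 rad/s, so P_max = T_max·ω = 9.174×10^5 W.

917 kW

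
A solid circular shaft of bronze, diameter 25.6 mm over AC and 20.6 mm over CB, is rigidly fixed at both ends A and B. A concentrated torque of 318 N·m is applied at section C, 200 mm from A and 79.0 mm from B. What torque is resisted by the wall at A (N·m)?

154 N·m

Compatibility: T_A·a/J_AC = T_B·b/J_CB with T_A + T_B = T₀.
J_AC = 4.22×10^-8 m⁴, J_CB = 1.77×10^-8 m⁴, so T_A = T₀·(J_AC/a)/((J_AC/a)+(J_CB/b)) = 154.3 N·m, T_B = 163.7 N·m.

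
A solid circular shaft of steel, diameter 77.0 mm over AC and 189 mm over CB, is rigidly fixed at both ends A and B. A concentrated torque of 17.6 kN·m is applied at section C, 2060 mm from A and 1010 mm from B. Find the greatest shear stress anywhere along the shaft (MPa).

Compatibility: T_A·a/J_AC = T_B·b/J_CB with T_A + T_B = T₀.
J_AC = 3.45×10^-6 m⁴, J_CB = 1.25×10^-4 m⁴, so T_A = T₀·(J_AC/a)/((J_AC/a)+(J_CB/b)) = 234.6 N·m, T_B = 17370 N·m.
τ in each portion: τ_AC = 2.62×10^6 Pa, τ_CB = 1.31×10^7 Pa; maximum is in CB.
τ_max = T_CB·r/J = 17370·0.0945/1.25×10^-4 = 1.310×10^7 Pa.

13.1 MPa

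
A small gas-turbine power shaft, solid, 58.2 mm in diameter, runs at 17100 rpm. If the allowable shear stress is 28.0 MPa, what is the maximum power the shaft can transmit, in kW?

1940 kW

J = πd⁴/32 = π(0.0582)⁴/32 = 1.126×10^-6 m⁴.
T_max = τ_allow·J/r = 2.80×10^7 × 1.126×10^-6 / 0.0291 = 1084 N·m.
ω = 2π·17100/60 = 1791 rad/s, so P_max = T_max·ω = 1.941×10^6 W.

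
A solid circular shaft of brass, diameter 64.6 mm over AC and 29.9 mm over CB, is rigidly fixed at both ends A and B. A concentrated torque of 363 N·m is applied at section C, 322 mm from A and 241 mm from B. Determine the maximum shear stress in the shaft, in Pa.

Compatibility: T_A·a/J_AC = T_B·b/J_CB with T_A + T_B = T₀.
J_AC = 1.71×10^-6 m⁴, J_CB = 7.85×10^-8 m⁴, so T_A = T₀·(J_AC/a)/((J_AC/a)+(J_CB/b)) = 342.0 N·m, T_B = 20.97 N·m.
τ in each portion: τ_AC = 6.46×10^6 Pa, τ_CB = 4.00×10^6 Pa; maximum is in AC.
τ_max = T_AC·r/J = 342.0·0.0323/1.71×10^-6 = 6.461×10^6 Pa.

6.46e6 Pa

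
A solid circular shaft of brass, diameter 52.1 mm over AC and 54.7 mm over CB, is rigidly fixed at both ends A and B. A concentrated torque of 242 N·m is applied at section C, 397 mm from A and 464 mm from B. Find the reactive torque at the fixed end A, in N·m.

Compatibility: T_A·a/J_AC = T_B·b/J_CB with T_A + T_B = T₀.
J_AC = 7.23×10^-7 m⁴, J_CB = 8.79×10^-7 m⁴, so T_A = T₀·(J_AC/a)/((J_AC/a)+(J_CB/b)) = 118.7 N·m, T_B = 123.3 N·m.

119 N·m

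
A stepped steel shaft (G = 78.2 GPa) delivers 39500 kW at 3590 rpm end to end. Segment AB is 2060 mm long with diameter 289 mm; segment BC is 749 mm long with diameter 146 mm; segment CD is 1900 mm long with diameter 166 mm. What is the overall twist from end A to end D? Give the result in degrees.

ω = 2π·3590/60 = 375.9 rad/s, so T = P/ω = 39500×10³ / 375.9 = 105100 N·m.
J_AB = π(0.289)⁴/32 = 6.85×10^-4 m⁴; J_BC = π(0.146)⁴/32 = 4.46×10^-5 m⁴; J_CD = π(0.166)⁴/32 = 7.45×10^-5 m⁴.
θ = (T/G)·Σ L_i/J_i = (105100/78.2×10⁹)·(2.06/6.85×10^-4 + 0.749/4.46×10^-5 + 1.90/7.45×10^-5) = 0.06085 rad.

3.49°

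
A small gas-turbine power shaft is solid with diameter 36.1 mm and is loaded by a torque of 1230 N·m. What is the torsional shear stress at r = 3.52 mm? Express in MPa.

J = πd⁴/32 = π(0.0361)⁴/32 = 1.667×10^-7 m⁴.
Shear stress varies linearly with radius: τ = T·r/J = 1230 × 0.00352 / 1.667×10^-7 = 2.597×10^7 Pa.

26.0 MPa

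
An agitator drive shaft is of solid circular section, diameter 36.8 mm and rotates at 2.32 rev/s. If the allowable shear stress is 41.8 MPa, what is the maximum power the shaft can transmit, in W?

J = πd⁴/32 = π(0.0368)⁴/32 = 1.800×10^-7 m⁴.
T_max = τ_allow·J/r = 4.18×10^7 × 1.800×10^-7 / 0.0184 = 409.0 N·m.
ω = 2π·2.32 = 14.58 rad/s, so P_max = T_max·ω = 5962 W.

5960 W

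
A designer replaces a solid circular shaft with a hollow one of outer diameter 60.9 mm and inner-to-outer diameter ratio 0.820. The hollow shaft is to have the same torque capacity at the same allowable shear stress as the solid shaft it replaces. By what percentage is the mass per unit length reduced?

51.1 %

Equal τ_max and T ⇒ the solid shaft needs d_s³ = d_o³(1−k⁴), so d_s = 60.9·(1−0.820⁴)^(1/3) = 49.83 mm.
Area ratio A_h/A_s = d_o²(1−k²)/d_s² = (1−k²)/(1−k⁴)^(2/3) = 0.4893.
Mass saving = 1 − 0.4893 = 51.1 %.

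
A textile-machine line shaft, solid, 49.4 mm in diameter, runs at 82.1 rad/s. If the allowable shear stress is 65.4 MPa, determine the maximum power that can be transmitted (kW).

J = πd⁴/32 = π(0.0494)⁴/32 = 5.847×10^-7 m⁴.
T_max = τ_allow·J/r = 6.54×10^7 × 5.847×10^-7 / 0.0247 = 1548 N·m.
ω = 82.1 rad/s, so P_max = T_max·ω = 1.271×10^5 W.

127 kW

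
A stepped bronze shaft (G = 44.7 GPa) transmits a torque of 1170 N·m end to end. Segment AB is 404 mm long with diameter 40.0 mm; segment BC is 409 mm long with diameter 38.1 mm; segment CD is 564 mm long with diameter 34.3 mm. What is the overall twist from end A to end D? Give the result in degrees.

11.6°

J_AB = π(0.0400)⁴/32 = 2.51×10^-7 m⁴; J_BC = π(0.0381)⁴/32 = 2.07×10^-7 m⁴; J_CD = π(0.0343)⁴/32 = 1.36×10^-7 m⁴.
θ = (T/G)·Σ L_i/J_i = (1170/44.7×10⁹)·(0.404/2.51×10^-7 + 0.409/2.07×10^-7 + 0.564/1.36×10^-7) = 0.2025 rad.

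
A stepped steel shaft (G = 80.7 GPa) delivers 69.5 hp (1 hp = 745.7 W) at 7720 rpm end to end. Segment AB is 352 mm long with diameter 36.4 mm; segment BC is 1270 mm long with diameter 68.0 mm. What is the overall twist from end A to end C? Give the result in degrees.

0.120°

ω = 2π·7720/60 = 808.4 rad/s, so T = P/ω = 69.5×745.7 / 808.4 = 64.11 N·m.
J_AB = π(0.0364)⁴/32 = 1.72×10^-7 m⁴; J_BC = π(0.0680)⁴/32 = 2.10×10^-6 m⁴.
θ = (T/G)·Σ L_i/J_i = (64.11/80.7×10⁹)·(0.352/1.72×10^-7 + 1.27/2.10×10^-6) = 2.103×10^-3 rad.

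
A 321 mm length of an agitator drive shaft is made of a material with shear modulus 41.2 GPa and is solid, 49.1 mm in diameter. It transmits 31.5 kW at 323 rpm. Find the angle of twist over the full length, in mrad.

ω = 2π·323/60 = 33.82 rad/s, so T = P/ω = 31.5×10³ / 33.82 = 931.3 N·m.
J = πd⁴/32 = π(0.0491)⁴/32 = 5.706×10^-7 m⁴.
θ = T·L/(G·J) = 931.3 × 0.321 / (41.2×10⁹ × 5.706×10^-7) = 0.01272 rad.

12.7 mrad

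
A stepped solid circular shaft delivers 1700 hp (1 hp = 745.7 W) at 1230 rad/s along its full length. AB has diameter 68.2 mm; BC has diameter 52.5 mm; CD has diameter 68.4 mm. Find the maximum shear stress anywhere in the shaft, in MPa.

ω = 1230 rad/s, so T = P/ω = 1700×745.7 / 1230 = 1031 N·m.
Under the same torque, τ_max = 16T/(πd³) is largest where d is smallest — segment BC (d = 52.5 mm).
τ_max = 16·1031/(π·(0.0525)³) = 3.627×10^7 Pa.

36.3 MPa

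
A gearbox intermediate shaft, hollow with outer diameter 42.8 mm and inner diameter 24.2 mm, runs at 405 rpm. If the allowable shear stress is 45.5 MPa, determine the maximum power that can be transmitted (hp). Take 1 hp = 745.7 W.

J = π(d_o⁴ − d_i⁴)/32 = π(0.0428⁴ − 0.0242⁴)/32 = 2.958×10^-7 m⁴.
T_max = τ_allow·J/r = 4.55×10^7 × 2.958×10^-7 / 0.0214 = 628.9 N·m.
ω = 2π·405/60 = 42.41 rad/s, so P_max = T_max·ω = 2.667×10^4 W.

35.8 hp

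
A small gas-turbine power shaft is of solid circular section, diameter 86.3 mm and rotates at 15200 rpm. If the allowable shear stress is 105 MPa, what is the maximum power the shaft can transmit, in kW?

J = πd⁴/32 = π(0.0863)⁴/32 = 5.446×10^-6 m⁴.
T_max = τ_allow·J/r = 1.05×10^8 × 5.446×10^-6 / 0.0432 = 13250 N·m.
ω = 2π·15200/60 = 1592 rad/s, so P_max = T_max·ω = 2.109×10^7 W.

21100 kW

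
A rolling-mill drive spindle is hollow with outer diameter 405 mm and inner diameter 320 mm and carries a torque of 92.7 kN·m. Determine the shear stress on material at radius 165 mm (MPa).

9.49 MPa

J = π(d_o⁴ − d_i⁴)/32 = π(0.405⁴ − 0.320⁴)/32 = 1.612×10^-3 m⁴.
Shear stress varies linearly with radius: τ = T·r/J = 92700 × 0.165 / 1.612×10^-3 = 9.489×10^6 Pa.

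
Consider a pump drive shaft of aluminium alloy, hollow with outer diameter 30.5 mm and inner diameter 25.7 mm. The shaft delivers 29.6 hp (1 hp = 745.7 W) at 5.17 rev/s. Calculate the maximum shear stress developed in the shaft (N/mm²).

ω = 2π·5.17 = 32.48 rad/s, so T = P/ω = 29.6×745.7 / 32.48 = 679.5 N·m.
J = π(d_o⁴ − d_i⁴)/32 = π(0.0305⁴ − 0.0257⁴)/32 = 4.213×10^-8 m⁴.
τ_max = T·r/J = 679.5 × 0.0152 / 4.213×10^-8 = 2.460×10^8 Pa.

246 N/mm²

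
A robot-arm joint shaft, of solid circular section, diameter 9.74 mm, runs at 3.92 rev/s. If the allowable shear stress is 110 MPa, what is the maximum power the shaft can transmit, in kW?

0.492 kW

J = πd⁴/32 = π(0.00974)⁴/32 = 8.836×10^-10 m⁴.
T_max = τ_allow·J/r = 1.10×10^8 × 8.836×10^-10 / 0.00487 = 19.96 N·m.
ω = 2π·3.92 = 24.63 rad/s, so P_max = T_max·ω = 491.5 W.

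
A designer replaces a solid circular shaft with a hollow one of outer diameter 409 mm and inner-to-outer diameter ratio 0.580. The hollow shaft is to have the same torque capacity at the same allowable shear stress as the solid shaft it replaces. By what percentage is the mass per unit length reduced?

28.1 %

Equal τ_max and T ⇒ the solid shaft needs d_s³ = d_o³(1−k⁴), so d_s = 409·(1−0.580⁴)^(1/3) = 393.0 mm.
Area ratio A_h/A_s = d_o²(1−k²)/d_s² = (1−k²)/(1−k⁴)^(2/3) = 0.7189.
Mass saving = 1 − 0.7189 = 28.1 %.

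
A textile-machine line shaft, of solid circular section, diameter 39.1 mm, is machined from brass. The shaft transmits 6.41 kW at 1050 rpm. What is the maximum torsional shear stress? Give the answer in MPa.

ω = 2π·1050/60 = 110.0 rad/s, so T = P/ω = 6.41×10³ / 110.0 = 58.30 N·m.
J = πd⁴/32 = π(0.0391)⁴/32 = 2.295×10^-7 m⁴.
τ_max = T·r/J = 58.30 × 0.0196 / 2.295×10^-7 = 4.967×10^6 Pa.

4.97 MPa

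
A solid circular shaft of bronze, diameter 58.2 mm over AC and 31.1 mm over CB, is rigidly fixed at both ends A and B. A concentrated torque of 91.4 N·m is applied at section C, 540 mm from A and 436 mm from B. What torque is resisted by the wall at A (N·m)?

83.0 N·m

Compatibility: T_A·a/J_AC = T_B·b/J_CB with T_A + T_B = T₀.
J_AC = 1.13×10^-6 m⁴, J_CB = 9.18×10^-8 m⁴, so T_A = T₀·(J_AC/a)/((J_AC/a)+(J_CB/b)) = 83.02 N·m, T_B = 8.383 N·m.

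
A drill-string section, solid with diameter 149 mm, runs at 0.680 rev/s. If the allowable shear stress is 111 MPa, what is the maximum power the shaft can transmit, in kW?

J = πd⁴/32 = π(0.149)⁴/32 = 4.839×10^-5 m⁴.
T_max = τ_allow·J/r = 1.11×10^8 × 4.839×10^-5 / 0.0745 = 72100 N·m.
ω = 2π·0.680 = 4.273 rad/s, so P_max = T_max·ω = 3.080×10^5 W.

308 kW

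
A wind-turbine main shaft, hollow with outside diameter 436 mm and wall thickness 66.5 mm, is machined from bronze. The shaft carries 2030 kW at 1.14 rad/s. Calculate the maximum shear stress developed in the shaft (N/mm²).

143 N/mm²

ω = 1.14 rad/s, so T = P/ω = 2030×10³ / 1.140 = 1.781e6 N·m.
J = π(d_o⁴ − d_i⁴)/32 = π(0.436⁴ − 0.303⁴)/32 = 2.720×10^-3 m⁴.
τ_max = T·r/J = 1.781e6 × 0.218 / 2.720×10^-3 = 1.427×10^8 Pa.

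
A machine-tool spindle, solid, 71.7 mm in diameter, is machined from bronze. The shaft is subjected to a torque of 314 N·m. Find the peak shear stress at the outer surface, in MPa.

J = πd⁴/32 = π(0.0717)⁴/32 = 2.595×10^-6 m⁴.
τ_max = T·r/J = 314.0 × 0.0358 / 2.595×10^-6 = 4.339×10^6 Pa.

4.34 MPa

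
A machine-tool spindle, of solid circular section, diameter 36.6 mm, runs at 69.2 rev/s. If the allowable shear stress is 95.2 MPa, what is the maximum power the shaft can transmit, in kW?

398 kW

J = πd⁴/32 = π(0.0366)⁴/32 = 1.762×10^-7 m⁴.
T_max = τ_allow·J/r = 9.52×10^7 × 1.762×10^-7 / 0.0183 = 916.5 N·m.
ω = 2π·69.2 = 434.8 rad/s, so P_max = T_max·ω = 3.985×10^5 W.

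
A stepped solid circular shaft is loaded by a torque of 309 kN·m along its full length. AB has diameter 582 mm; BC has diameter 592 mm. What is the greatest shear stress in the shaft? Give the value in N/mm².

Under the same torque, τ_max = 16T/(πd³) is largest where d is smallest — segment AB (d = 582 mm).
τ_max = 16·309000/(π·(0.582)³) = 7.983×10^6 Pa.

7.98 N/mm²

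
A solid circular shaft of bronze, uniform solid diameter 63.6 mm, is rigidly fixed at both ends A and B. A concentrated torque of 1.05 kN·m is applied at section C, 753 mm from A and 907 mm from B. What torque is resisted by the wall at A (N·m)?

With uniform GJ and both ends fixed, compatibility θ_AC = θ_CB gives T_A·a = T_B·b, together with T_A + T_B = T₀.
T_A = T₀·b/(a+b) = 1050·907/1660 = 573.7 N·m; T_B = 476.3 N·m.

574 N·m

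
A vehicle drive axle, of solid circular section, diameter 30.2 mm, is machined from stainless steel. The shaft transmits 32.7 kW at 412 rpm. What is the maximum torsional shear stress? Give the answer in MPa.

140 MPa

ω = 2π·412/60 = 43.14 rad/s, so T = P/ω = 32.7×10³ / 43.14 = 757.9 N·m.
J = πd⁴/32 = π(0.0302)⁴/32 = 8.166×10^-8 m⁴.
τ_max = T·r/J = 757.9 × 0.0151 / 8.166×10^-8 = 1.401×10^8 Pa.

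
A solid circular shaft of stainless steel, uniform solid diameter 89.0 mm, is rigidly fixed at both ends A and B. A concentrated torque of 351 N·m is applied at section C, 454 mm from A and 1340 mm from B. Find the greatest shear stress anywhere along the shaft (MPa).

With uniform GJ and both ends fixed, compatibility θ_AC = θ_CB gives T_A·a = T_B·b, together with T_A + T_B = T₀.
T_A = T₀·b/(a+b) = 351.0·1340/1794 = 262.2 N·m; T_B = 88.83 N·m.
τ in each portion: τ_AC = 1.89×10^6 Pa, τ_CB = 6.42×10^5 Pa; maximum is in AC.
τ_max = T_AC·r/J = 262.2·0.0445/6.16×10^-6 = 1.894×10^6 Pa.

1.89 MPa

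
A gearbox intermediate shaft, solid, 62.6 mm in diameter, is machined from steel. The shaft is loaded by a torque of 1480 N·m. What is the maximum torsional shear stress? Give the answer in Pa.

J = πd⁴/32 = π(0.0626)⁴/32 = 1.508×10^-6 m⁴.
τ_max = T·r/J = 1480 × 0.0313 / 1.508×10^-6 = 3.073×10^7 Pa.

3.07e7 Pa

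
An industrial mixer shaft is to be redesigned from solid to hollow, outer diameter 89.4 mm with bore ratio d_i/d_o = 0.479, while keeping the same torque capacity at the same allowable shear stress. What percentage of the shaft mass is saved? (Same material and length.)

20.1 %

Equal τ_max and T ⇒ the solid shaft needs d_s³ = d_o³(1−k⁴), so d_s = 89.4·(1−0.479⁴)^(1/3) = 87.80 mm.
Area ratio A_h/A_s = d_o²(1−k²)/d_s² = (1−k²)/(1−k⁴)^(2/3) = 0.7988.
Mass saving = 1 − 0.7988 = 20.1 %.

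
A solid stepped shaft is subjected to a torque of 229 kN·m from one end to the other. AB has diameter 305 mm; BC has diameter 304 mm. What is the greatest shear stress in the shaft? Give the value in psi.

6020 psi

Under the same torque, τ_max = 16T/(πd³) is largest where d is smallest — segment BC (d = 304 mm).
τ_max = 16·229000/(π·(0.304)³) = 4.151×10^7 Pa.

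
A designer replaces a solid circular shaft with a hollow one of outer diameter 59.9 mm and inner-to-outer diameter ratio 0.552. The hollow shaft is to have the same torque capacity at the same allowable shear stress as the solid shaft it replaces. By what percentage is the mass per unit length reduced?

Equal τ_max and T ⇒ the solid shaft needs d_s³ = d_o³(1−k⁴), so d_s = 59.9·(1−0.552⁴)^(1/3) = 57.99 mm.
Area ratio A_h/A_s = d_o²(1−k²)/d_s² = (1−k²)/(1−k⁴)^(2/3) = 0.7420.
Mass saving = 1 − 0.7420 = 25.8 %.

25.8 %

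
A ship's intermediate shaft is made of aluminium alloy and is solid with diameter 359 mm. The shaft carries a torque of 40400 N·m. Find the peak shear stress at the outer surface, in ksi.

J = πd⁴/32 = π(0.359)⁴/32 = 1.631×10^-3 m⁴.
τ_max = T·r/J = 40400 × 0.179 / 1.631×10^-3 = 4.447×10^6 Pa.

0.645 ksi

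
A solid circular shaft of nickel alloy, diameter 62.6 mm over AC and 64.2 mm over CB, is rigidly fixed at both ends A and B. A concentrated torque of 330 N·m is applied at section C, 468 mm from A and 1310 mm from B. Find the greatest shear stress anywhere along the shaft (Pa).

4.91e6 Pa

Compatibility: T_A·a/J_AC = T_B·b/J_CB with T_A + T_B = T₀.
J_AC = 1.51×10^-6 m⁴, J_CB = 1.67×10^-6 m⁴, so T_A = T₀·(J_AC/a)/((J_AC/a)+(J_CB/b)) = 236.5 N·m, T_B = 93.47 N·m.
τ in each portion: τ_AC = 4.91×10^6 Pa, τ_CB = 1.80×10^6 Pa; maximum is in AC.
τ_max = T_AC·r/J = 236.5·0.0313/1.51×10^-6 = 4.910×10^6 Pa.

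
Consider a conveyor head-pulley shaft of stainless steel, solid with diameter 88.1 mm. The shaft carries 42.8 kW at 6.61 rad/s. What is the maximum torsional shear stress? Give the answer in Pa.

ω = 6.61 rad/s, so T = P/ω = 42.8×10³ / 6.610 = 6475 N·m.
J = πd⁴/32 = π(0.0881)⁴/32 = 5.914×10^-6 m⁴.
τ_max = T·r/J = 6475 × 0.0440 / 5.914×10^-6 = 4.823×10^7 Pa.

4.82e7 Pa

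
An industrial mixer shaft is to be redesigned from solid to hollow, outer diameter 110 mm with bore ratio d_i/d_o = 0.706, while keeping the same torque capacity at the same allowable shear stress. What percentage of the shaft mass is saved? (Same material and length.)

Equal τ_max and T ⇒ the solid shaft needs d_s³ = d_o³(1−k⁴), so d_s = 110·(1−0.706⁴)^(1/3) = 100.0 mm.
Area ratio A_h/A_s = d_o²(1−k²)/d_s² = (1−k²)/(1−k⁴)^(2/3) = 0.6068.
Mass saving = 1 − 0.6068 = 39.3 %.

39.3 %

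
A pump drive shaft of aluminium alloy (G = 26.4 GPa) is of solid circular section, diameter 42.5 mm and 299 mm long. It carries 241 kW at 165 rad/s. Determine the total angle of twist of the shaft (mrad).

ω = 165 rad/s, so T = P/ω = 241×10³ / 165.0 = 1461 N·m.
J = πd⁴/32 = π(0.0425)⁴/32 = 3.203×10^-7 m⁴.
θ = T·L/(G·J) = 1461 × 0.299 / (26.4×10⁹ × 3.203×10^-7) = 0.05165 rad.

51.6 mrad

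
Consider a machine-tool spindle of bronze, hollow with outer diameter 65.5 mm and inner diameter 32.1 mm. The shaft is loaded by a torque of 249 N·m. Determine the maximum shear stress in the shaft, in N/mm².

J = π(d_o⁴ − d_i⁴)/32 = π(0.0655⁴ − 0.0321⁴)/32 = 1.703×10^-6 m⁴.
τ_max = T·r/J = 249.0 × 0.0328 / 1.703×10^-6 = 4.789×10^6 Pa.

4.79 N/mm²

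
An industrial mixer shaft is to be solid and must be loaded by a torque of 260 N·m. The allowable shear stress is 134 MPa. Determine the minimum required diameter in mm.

21.5 mm

For a solid shaft τ_max = 16T/(πd³), so d = (16T/(π τ_allow))^(1/3) = (16·260.0/(π·1.34×10^8))^(1/3) = 0.02146 m.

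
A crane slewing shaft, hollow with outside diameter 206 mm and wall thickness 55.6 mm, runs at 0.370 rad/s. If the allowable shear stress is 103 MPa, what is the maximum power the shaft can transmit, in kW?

62.5 kW

J = π(d_o⁴ − d_i⁴)/32 = π(0.206⁴ − 0.0948⁴)/32 = 1.689×10^-4 m⁴.
T_max = τ_allow·J/r = 1.03×10^8 × 1.689×10^-4 / 0.103 = 168900 N·m.
ω = 0.370 rad/s, so P_max = T_max·ω = 6.248×10^4 W.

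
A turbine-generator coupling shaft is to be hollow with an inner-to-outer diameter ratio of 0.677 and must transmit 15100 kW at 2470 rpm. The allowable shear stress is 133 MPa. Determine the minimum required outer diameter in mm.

ω = 2π·2470/60 = 258.7 rad/s, so T = P/ω = 15100×10³ / 258.7 = 58380 N·m.
For a hollow shaft with d_i/d_o = 0.677: τ_max = 16T/(π d_o³ (1−k⁴)), so d_o = [16T/(π τ_allow (1−k⁴))]^(1/3) = [16·58380/(π·1.33×10^8·0.7899)]^(1/3) = 0.1414 m.

141 mm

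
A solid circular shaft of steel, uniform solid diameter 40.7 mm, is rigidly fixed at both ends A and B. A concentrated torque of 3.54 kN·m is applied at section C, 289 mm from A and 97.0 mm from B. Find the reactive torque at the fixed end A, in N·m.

890 N·m

With uniform GJ and both ends fixed, compatibility θ_AC = θ_CB gives T_A·a = T_B·b, together with T_A + T_B = T₀.
T_A = T₀·b/(a+b) = 3540·97.0/386.0 = 889.6 N·m; T_B = 2650 N·m.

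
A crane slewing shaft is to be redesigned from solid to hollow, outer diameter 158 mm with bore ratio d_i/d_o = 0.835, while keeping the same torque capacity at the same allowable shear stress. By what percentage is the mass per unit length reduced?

52.8 %

Equal τ_max and T ⇒ the solid shaft needs d_s³ = d_o³(1−k⁴), so d_s = 158·(1−0.835⁴)^(1/3) = 126.6 mm.
Area ratio A_h/A_s = d_o²(1−k²)/d_s² = (1−k²)/(1−k⁴)^(2/3) = 0.4719.
Mass saving = 1 − 0.4719 = 52.8 %.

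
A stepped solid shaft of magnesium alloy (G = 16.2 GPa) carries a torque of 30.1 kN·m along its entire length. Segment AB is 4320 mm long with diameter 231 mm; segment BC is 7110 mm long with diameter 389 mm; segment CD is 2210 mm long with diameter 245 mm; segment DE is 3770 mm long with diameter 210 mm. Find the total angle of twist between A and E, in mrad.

82.9 mrad

J_AB = π(0.231)⁴/32 = 2.80×10^-4 m⁴; J_BC = π(0.389)⁴/32 = 2.25×10^-3 m⁴; J_CD = π(0.245)⁴/32 = 3.54×10^-4 m⁴; J_DE = π(0.210)⁴/32 = 1.91×10^-4 m⁴.
θ = (T/G)·Σ L_i/J_i = (30100/16.2×10⁹)·(4.32/2.80×10^-4 + 7.11/2.25×10^-3 + 2.21/3.54×10^-4 + 3.77/1.91×10^-4) = 0.08289 rad.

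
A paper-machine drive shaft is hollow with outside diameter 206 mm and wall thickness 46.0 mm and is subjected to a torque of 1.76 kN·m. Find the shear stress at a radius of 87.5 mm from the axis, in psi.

139 psi

J = π(d_o⁴ − d_i⁴)/32 = π(0.206⁴ − 0.114⁴)/32 = 1.602×10^-4 m⁴.
Shear stress varies linearly with radius: τ = T·r/J = 1760 × 0.0875 / 1.602×10^-4 = 9.612×10^5 Pa.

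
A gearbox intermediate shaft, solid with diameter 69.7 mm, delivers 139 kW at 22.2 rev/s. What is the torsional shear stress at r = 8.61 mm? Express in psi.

ω = 2π·22.2 = 139.5 rad/s, so T = P/ω = 139×10³ / 139.5 = 996.5 N·m.
J = πd⁴/32 = π(0.0697)⁴/32 = 2.317×10^-6 m⁴.
Shear stress varies linearly with radius: τ = T·r/J = 996.5 × 0.00861 / 2.317×10^-6 = 3.703×10^6 Pa.

537 psi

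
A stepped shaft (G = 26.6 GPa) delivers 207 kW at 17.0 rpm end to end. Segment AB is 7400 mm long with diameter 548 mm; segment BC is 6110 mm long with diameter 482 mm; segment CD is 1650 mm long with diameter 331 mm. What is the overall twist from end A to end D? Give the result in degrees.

ω = 2π·17.0/60 = 1.780 rad/s, so T = P/ω = 207×10³ / 1.780 = 116300 N·m.
J_AB = π(0.548)⁴/32 = 8.85×10^-3 m⁴; J_BC = π(0.482)⁴/32 = 5.30×10^-3 m⁴; J_CD = π(0.331)⁴/32 = 1.18×10^-3 m⁴.
θ = (T/G)·Σ L_i/J_i = (116300/26.6×10⁹)·(7.40/8.85×10^-3 + 6.11/5.30×10^-3 + 1.65/1.18×10^-3) = 0.01481 rad.

0.849°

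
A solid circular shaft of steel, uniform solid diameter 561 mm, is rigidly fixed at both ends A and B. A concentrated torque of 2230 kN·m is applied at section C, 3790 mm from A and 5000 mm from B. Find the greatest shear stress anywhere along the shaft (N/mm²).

36.6 N/mm²

With uniform GJ and both ends fixed, compatibility θ_AC = θ_CB gives T_A·a = T_B·b, together with T_A + T_B = T₀.
T_A = T₀·b/(a+b) = 2.230e6·5000/8790 = 1.268e6 N·m; T_B = 961500 N·m.
τ in each portion: τ_AC = 3.66×10^7 Pa, τ_CB = 2.77×10^7 Pa; maximum is in AC.
τ_max = T_AC·r/J = 1.268e6·0.281/9.72×10^-3 = 3.659×10^7 Pa.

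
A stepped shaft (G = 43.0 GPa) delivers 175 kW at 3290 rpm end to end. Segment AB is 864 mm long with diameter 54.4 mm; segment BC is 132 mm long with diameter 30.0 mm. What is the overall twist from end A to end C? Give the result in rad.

ω = 2π·3290/60 = 344.5 rad/s, so T = P/ω = 175×10³ / 344.5 = 507.9 N·m.
J_AB = π(0.0544)⁴/32 = 8.60×10^-7 m⁴; J_BC = π(0.0300)⁴/32 = 7.95×10^-8 m⁴.
θ = (T/G)·Σ L_i/J_i = (507.9/43.0×10⁹)·(0.864/8.60×10^-7 + 0.132/7.95×10^-8) = 0.03148 rad.

0.0315 rad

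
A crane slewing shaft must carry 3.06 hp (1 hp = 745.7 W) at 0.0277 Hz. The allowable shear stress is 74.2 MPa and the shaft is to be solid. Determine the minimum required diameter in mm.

96.5 mm

ω = 2π·0.0277 = 0.1740 rad/s, so T = P/ω = 3.06×745.7 / 0.1740 = 13110 N·m.
For a solid shaft τ_max = 16T/(πd³), so d = (16T/(π τ_allow))^(1/3) = (16·13110/(π·7.42×10^7))^(1/3) = 0.09655 m.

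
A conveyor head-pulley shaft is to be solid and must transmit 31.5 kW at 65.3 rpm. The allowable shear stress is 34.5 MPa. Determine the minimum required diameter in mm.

87.9 mm

ω = 2π·65.3/60 = 6.838 rad/s, so T = P/ω = 31.5×10³ / 6.838 = 4606 N·m.
For a solid shaft τ_max = 16T/(πd³), so d = (16T/(π τ_allow))^(1/3) = (16·4606/(π·3.45×10^7))^(1/3) = 0.08794 m.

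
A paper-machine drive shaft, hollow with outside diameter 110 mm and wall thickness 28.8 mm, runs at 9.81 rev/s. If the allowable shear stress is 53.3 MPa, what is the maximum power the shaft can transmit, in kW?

814 kW

J = π(d_o⁴ − d_i⁴)/32 = π(0.110⁴ − 0.0524⁴)/32 = 1.363×10^-5 m⁴.
T_max = τ_allow·J/r = 5.33×10^7 × 1.363×10^-5 / 0.0550 = 13210 N·m.
ω = 2π·9.81 = 61.64 rad/s, so P_max = T_max·ω = 8.144×10^5 W.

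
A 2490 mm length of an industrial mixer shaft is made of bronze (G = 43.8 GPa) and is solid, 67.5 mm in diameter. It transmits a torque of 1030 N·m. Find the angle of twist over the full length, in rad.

0.0287 rad

J = πd⁴/32 = π(0.0675)⁴/32 = 2.038×10^-6 m⁴.
θ = T·L/(G·J) = 1030 × 2.49 / (43.8×10⁹ × 2.038×10^-6) = 0.02873 rad.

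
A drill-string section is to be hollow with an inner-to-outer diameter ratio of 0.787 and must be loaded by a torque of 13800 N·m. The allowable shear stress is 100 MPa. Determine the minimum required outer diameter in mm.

104 mm

For a hollow shaft with d_i/d_o = 0.787: τ_max = 16T/(π d_o³ (1−k⁴)), so d_o = [16T/(π τ_allow (1−k⁴))]^(1/3) = [16·13800/(π·1.00×10^8·0.6164)]^(1/3) = 0.1045 m.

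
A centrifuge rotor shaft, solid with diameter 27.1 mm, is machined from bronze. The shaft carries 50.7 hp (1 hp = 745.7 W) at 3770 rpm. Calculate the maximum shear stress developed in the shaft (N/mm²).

ω = 2π·3770/60 = 394.8 rad/s, so T = P/ω = 50.7×745.7 / 394.8 = 95.76 N·m.
J = πd⁴/32 = π(0.0271)⁴/32 = 5.295×10^-8 m⁴.
τ_max = T·r/J = 95.76 × 0.0136 / 5.295×10^-8 = 2.451×10^7 Pa.

24.5 N/mm²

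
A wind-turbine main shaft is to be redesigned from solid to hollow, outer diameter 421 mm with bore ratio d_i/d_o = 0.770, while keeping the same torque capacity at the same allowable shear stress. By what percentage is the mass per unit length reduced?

45.7 %

Equal τ_max and T ⇒ the solid shaft needs d_s³ = d_o³(1−k⁴), so d_s = 421·(1−0.770⁴)^(1/3) = 364.4 mm.
Area ratio A_h/A_s = d_o²(1−k²)/d_s² = (1−k²)/(1−k⁴)^(2/3) = 0.5434.
Mass saving = 1 − 0.5434 = 45.7 %.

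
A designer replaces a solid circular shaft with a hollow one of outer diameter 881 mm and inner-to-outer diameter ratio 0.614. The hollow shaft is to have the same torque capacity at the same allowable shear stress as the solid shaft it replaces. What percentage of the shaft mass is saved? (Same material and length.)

Equal τ_max and T ⇒ the solid shaft needs d_s³ = d_o³(1−k⁴), so d_s = 881·(1−0.614⁴)^(1/3) = 837.1 mm.
Area ratio A_h/A_s = d_o²(1−k²)/d_s² = (1−k²)/(1−k⁴)^(2/3) = 0.6900.
Mass saving = 1 − 0.6900 = 31.0 %.

31.0 %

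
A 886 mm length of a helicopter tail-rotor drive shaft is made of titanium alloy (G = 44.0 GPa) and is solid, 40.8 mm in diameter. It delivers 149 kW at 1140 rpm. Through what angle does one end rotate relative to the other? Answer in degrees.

5.29°

ω = 2π·1140/60 = 119.4 rad/s, so T = P/ω = 149×10³ / 119.4 = 1248 N·m.
J = πd⁴/32 = π(0.0408)⁴/32 = 2.720×10^-7 m⁴.
θ = T·L/(G·J) = 1248 × 0.886 / (44.0×10⁹ × 2.720×10^-7) = 0.09238 rad.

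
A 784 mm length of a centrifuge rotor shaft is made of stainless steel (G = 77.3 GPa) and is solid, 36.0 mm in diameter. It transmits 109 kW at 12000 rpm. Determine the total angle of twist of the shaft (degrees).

0.306°

ω = 2π·12000/60 = 1257 rad/s, so T = P/ω = 109×10³ / 1257 = 86.74 N·m.
J = πd⁴/32 = π(0.0360)⁴/32 = 1.649×10^-7 m⁴.
θ = T·L/(G·J) = 86.74 × 0.784 / (77.3×10⁹ × 1.649×10^-7) = 5.335×10^-3 rad.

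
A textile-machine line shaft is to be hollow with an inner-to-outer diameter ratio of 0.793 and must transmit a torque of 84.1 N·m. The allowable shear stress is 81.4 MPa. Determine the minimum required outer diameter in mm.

For a hollow shaft with d_i/d_o = 0.793: τ_max = 16T/(π d_o³ (1−k⁴)), so d_o = [16T/(π τ_allow (1−k⁴))]^(1/3) = [16·84.10/(π·8.14×10^7·0.6045)]^(1/3) = 0.02057 m.

20.6 mm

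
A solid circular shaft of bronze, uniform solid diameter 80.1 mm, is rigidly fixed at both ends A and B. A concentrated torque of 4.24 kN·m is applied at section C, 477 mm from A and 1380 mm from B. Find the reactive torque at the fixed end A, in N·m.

3150 N·m

With uniform GJ and both ends fixed, compatibility θ_AC = θ_CB gives T_A·a = T_B·b, together with T_A + T_B = T₀.
T_A = T₀·b/(a+b) = 4240·1380/1857 = 3151 N·m; T_B = 1089 N·m.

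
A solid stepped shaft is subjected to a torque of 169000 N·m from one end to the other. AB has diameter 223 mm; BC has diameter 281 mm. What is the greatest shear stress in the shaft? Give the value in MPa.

77.6 MPa

Under the same torque, τ_max = 16T/(πd³) is largest where d is smallest — segment AB (d = 223 mm).
τ_max = 16·169000/(π·(0.223)³) = 7.761×10^7 Pa.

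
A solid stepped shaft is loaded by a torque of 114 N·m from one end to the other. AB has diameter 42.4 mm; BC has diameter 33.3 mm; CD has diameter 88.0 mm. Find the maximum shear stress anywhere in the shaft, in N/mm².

15.7 N/mm²

Under the same torque, τ_max = 16T/(πd³) is largest where d is smallest — segment BC (d = 33.3 mm).
τ_max = 16·114.0/(π·(0.0333)³) = 1.572×10^7 Pa.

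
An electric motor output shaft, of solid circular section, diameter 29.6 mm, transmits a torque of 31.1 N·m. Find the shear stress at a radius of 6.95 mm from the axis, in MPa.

2.87 MPa

J = πd⁴/32 = π(0.0296)⁴/32 = 7.536×10^-8 m⁴.
Shear stress varies linearly with radius: τ = T·r/J = 31.10 × 0.00695 / 7.536×10^-8 = 2.868×10^6 Pa.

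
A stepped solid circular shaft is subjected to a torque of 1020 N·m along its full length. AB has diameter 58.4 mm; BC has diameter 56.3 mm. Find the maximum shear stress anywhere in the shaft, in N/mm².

29.1 N/mm²

Under the same torque, τ_max = 16T/(πd³) is largest where d is smallest — segment BC (d = 56.3 mm).
τ_max = 16·1020/(π·(0.0563)³) = 2.911×10^7 Pa.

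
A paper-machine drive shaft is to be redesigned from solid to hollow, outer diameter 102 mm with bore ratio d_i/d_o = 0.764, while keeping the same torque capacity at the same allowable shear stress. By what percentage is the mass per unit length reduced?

45.0 %

Equal τ_max and T ⇒ the solid shaft needs d_s³ = d_o³(1−k⁴), so d_s = 102·(1−0.764⁴)^(1/3) = 88.78 mm.
Area ratio A_h/A_s = d_o²(1−k²)/d_s² = (1−k²)/(1−k⁴)^(2/3) = 0.5496.
Mass saving = 1 − 0.5496 = 45.0 %.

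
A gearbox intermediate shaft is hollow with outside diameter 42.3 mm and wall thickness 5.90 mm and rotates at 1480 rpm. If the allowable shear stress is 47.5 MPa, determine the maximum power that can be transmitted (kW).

J = π(d_o⁴ − d_i⁴)/32 = π(0.0423⁴ − 0.0305⁴)/32 = 2.294×10^-7 m⁴.
T_max = τ_allow·J/r = 4.75×10^7 × 2.294×10^-7 / 0.0211 = 515.1 N·m.
ω = 2π·1480/60 = 155.0 rad/s, so P_max = T_max·ω = 7.983×10^4 W.

79.8 kW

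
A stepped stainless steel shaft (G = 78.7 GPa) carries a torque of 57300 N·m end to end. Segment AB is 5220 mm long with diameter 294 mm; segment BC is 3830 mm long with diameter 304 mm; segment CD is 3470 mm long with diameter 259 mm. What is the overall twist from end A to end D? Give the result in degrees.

0.815°

J_AB = π(0.294)⁴/32 = 7.33×10^-4 m⁴; J_BC = π(0.304)⁴/32 = 8.38×10^-4 m⁴; J_CD = π(0.259)⁴/32 = 4.42×10^-4 m⁴.
θ = (T/G)·Σ L_i/J_i = (57300/78.7×10⁹)·(5.22/7.33×10^-4 + 3.83/8.38×10^-4 + 3.47/4.42×10^-4) = 0.01423 rad.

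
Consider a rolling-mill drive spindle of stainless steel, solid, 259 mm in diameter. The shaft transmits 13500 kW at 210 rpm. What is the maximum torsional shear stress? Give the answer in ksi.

26.1 ksi

ω = 2π·210/60 = 21.99 rad/s, so T = P/ω = 13500×10³ / 21.99 = 613900 N·m.
J = πd⁴/32 = π(0.259)⁴/32 = 4.418×10^-4 m⁴.
τ_max = T·r/J = 613900 × 0.130 / 4.418×10^-4 = 1.800×10^8 Pa.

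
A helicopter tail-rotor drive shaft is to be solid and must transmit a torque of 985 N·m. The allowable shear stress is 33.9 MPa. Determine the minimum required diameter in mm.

52.9 mm

For a solid shaft τ_max = 16T/(πd³), so d = (16T/(π τ_allow))^(1/3) = (16·985.0/(π·3.39×10^7))^(1/3) = 0.05289 m.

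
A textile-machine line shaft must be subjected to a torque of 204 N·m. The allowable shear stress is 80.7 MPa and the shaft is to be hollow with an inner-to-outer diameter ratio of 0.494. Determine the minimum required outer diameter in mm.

23.9 mm

For a hollow shaft with d_i/d_o = 0.494: τ_max = 16T/(π d_o³ (1−k⁴)), so d_o = [16T/(π τ_allow (1−k⁴))]^(1/3) = [16·204.0/(π·8.07×10^7·0.9404)]^(1/3) = 0.02392 m.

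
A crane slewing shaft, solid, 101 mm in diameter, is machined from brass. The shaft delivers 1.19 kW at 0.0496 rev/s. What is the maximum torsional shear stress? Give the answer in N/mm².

18.9 N/mm²

ω = 2π·0.0496 = 0.3116 rad/s, so T = P/ω = 1.19×10³ / 0.3116 = 3818 N·m.
J = πd⁴/32 = π(0.101)⁴/32 = 1.022×10^-5 m⁴.
τ_max = T·r/J = 3818 × 0.0505 / 1.022×10^-5 = 1.888×10^7 Pa.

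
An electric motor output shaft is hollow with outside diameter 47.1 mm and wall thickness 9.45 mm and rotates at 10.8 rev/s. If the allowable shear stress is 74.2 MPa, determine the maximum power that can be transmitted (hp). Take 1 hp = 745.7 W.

121 hp

J = π(d_o⁴ − d_i⁴)/32 = π(0.0471⁴ − 0.0282⁴)/32 = 4.211×10^-7 m⁴.
T_max = τ_allow·J/r = 7.42×10^7 × 4.211×10^-7 / 0.0236 = 1327 N·m.
ω = 2π·10.8 = 67.86 rad/s, so P_max = T_max·ω = 9.003×10^4 W.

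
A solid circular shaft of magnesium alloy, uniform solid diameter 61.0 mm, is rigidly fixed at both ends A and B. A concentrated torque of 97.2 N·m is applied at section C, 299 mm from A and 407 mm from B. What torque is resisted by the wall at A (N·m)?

With uniform GJ and both ends fixed, compatibility θ_AC = θ_CB gives T_A·a = T_B·b, together with T_A + T_B = T₀.
T_A = T₀·b/(a+b) = 97.20·407/706.0 = 56.03 N·m; T_B = 41.17 N·m.

56.0 N·m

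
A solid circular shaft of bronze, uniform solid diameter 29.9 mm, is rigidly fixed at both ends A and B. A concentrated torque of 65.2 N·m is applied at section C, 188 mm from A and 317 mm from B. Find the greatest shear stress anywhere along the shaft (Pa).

7.80e6 Pa

With uniform GJ and both ends fixed, compatibility θ_AC = θ_CB gives T_A·a = T_B·b, together with T_A + T_B = T₀.
T_A = T₀·b/(a+b) = 65.20·317/505.0 = 40.93 N·m; T_B = 24.27 N·m.
τ in each portion: τ_AC = 7.80×10^6 Pa, τ_CB = 4.62×10^6 Pa; maximum is in AC.
τ_max = T_AC·r/J = 40.93·0.0149/7.85×10^-8 = 7.798×10^6 Pa.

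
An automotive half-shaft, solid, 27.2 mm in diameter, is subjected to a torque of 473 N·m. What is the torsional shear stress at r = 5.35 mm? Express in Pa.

4.71e7 Pa

J = πd⁴/32 = π(0.0272)⁴/32 = 5.374×10^-8 m⁴.
Shear stress varies linearly with radius: τ = T·r/J = 473.0 × 0.00535 / 5.374×10^-8 = 4.709×10^7 Pa.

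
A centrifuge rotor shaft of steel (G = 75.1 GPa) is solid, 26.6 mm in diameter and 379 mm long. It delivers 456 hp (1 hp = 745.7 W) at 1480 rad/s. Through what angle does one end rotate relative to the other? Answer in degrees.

1.35°

ω = 1480 rad/s, so T = P/ω = 456×745.7 / 1480 = 229.8 N·m.
J = πd⁴/32 = π(0.0266)⁴/32 = 4.915×10^-8 m⁴.
θ = T·L/(G·J) = 229.8 × 0.379 / (75.1×10⁹ × 4.915×10^-8) = 0.02359 rad.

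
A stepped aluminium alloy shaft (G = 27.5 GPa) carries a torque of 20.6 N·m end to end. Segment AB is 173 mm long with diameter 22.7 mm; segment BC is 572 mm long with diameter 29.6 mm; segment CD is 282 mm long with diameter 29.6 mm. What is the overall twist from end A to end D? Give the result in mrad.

13.5 mrad

J_AB = π(0.0227)⁴/32 = 2.61×10^-8 m⁴; J_BC = π(0.0296)⁴/32 = 7.54×10^-8 m⁴; J_CD = π(0.0296)⁴/32 = 7.54×10^-8 m⁴.
θ = (T/G)·Σ L_i/J_i = (20.60/27.5×10⁹)·(0.173/2.61×10^-8 + 0.572/7.54×10^-8 + 0.282/7.54×10^-8) = 0.01346 rad.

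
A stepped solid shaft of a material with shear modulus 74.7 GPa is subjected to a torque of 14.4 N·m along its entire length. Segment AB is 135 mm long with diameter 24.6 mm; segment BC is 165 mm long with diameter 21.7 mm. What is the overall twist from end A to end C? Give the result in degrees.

0.125°

J_AB = π(0.0246)⁴/32 = 3.60×10^-8 m⁴; J_BC = π(0.0217)⁴/32 = 2.18×10^-8 m⁴.
θ = (T/G)·Σ L_i/J_i = (14.40/74.7×10⁹)·(0.135/3.60×10^-8 + 0.165/2.18×10^-8) = 2.185×10^-3 rad.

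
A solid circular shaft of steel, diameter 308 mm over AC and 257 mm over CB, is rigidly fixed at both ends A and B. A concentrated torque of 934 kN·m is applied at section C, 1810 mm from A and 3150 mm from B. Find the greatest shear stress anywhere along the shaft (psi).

Compatibility: T_A·a/J_AC = T_B·b/J_CB with T_A + T_B = T₀.
J_AC = 8.83×10^-4 m⁴, J_CB = 4.28×10^-4 m⁴, so T_A = T₀·(J_AC/a)/((J_AC/a)+(J_CB/b)) = 730500 N·m, T_B = 203500 N·m.
τ in each portion: τ_AC = 1.27×10^8 Pa, τ_CB = 6.11×10^7 Pa; maximum is in AC.
τ_max = T_AC·r/J = 730500·0.154/8.83×10^-4 = 1.273×10^8 Pa.

18500 psi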